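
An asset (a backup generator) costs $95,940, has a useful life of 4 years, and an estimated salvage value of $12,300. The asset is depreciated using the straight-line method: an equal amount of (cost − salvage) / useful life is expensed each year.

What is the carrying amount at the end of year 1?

$75,030

Depreciable base = $95,940 − $12,300 = $83,640.
Annual expense = $83,640 / 4 = $20,910.
End of year 1: book value $75,030.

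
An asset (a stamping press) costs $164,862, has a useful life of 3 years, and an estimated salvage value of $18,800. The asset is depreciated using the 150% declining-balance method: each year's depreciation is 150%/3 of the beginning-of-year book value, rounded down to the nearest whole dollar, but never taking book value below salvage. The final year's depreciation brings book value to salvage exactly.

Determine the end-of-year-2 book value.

$41,216

Depreciable base = $164,862 − $18,800 = $146,062.
Year 1: ⌊$164,862 × 150%/3⌋ = $82,431. Book value $82,431.
Year 2: ⌊$82,431 × 150%/3⌋ = $41,215. Book value $41,216.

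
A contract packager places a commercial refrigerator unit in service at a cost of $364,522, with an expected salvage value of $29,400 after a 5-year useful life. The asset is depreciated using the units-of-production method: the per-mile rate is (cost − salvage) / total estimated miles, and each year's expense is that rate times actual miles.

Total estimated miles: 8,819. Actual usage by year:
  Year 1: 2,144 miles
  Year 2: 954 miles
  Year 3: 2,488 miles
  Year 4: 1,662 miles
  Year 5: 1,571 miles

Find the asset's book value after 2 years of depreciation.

Depreciable base = $364,522 − $29,400 = $335,122.
Rate = $335,122 / 8,819 miles = $38 per mile.
Year 1: 2,144 × $38 = $81,472. Book value $283,050.
Year 2: 954 × $38 = $36,252. Book value $246,798.

$246,798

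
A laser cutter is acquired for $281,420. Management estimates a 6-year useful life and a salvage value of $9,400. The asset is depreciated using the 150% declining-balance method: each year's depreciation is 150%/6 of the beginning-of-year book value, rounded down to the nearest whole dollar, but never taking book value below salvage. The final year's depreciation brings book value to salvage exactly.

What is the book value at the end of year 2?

$158,299

Depreciable base = $281,420 − $9,400 = $272,020.
Year 1: ⌊$281,420 × 150%/6⌋ = $70,355. Book value $211,065.
Year 2: ⌊$211,065 × 150%/6⌋ = $52,766. Book value $158,299.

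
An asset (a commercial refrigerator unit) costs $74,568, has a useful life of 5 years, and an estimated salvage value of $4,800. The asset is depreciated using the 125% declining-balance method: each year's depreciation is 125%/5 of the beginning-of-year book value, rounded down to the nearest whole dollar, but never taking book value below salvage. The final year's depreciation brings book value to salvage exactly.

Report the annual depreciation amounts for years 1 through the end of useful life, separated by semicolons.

Depreciable base = $74,568 − $4,800 = $69,768.
Year 1: ⌊$74,568 × 125%/5⌋ = $18,642. Book value $55,926.
Year 2: ⌊$55,926 × 125%/5⌋ = $13,981. Book value $41,945.
Year 3: ⌊$41,945 × 125%/5⌋ = $10,486. Book value $31,459.
Year 4: ⌊$31,459 × 125%/5⌋ = $7,864. Book value $23,595.
Year 5 (final): $23,595 − $4,800 = $18,795. Book value $4,800.

$18,642; $13,981; $10,486; $7,864; $18,795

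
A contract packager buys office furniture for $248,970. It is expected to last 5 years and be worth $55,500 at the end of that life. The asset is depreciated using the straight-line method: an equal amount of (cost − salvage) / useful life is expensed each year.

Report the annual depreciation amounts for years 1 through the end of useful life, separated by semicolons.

Depreciable base = $248,970 − $55,500 = $193,470.
Annual expense = $193,470 / 5 = $38,694.
End of year 1: book value $210,276.
End of year 2: book value $171,582.
End of year 3: book value $132,888.
End of year 4: book value $94,194.
End of year 5: book value $55,500.

$38,694; $38,694; $38,694; $38,694; $38,694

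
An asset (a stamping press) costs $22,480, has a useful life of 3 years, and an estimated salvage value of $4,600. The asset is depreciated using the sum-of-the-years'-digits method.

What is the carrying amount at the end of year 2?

Depreciable base = $22,480 − $4,600 = $17,880.
Sum of the years' digits = 3+2+1 = 6.
Year 1: $17,880 × 3/6 = $8,940. Book value $13,540.
Year 2: $17,880 × 2/6 = $5,960. Book value $7,580.

$7,580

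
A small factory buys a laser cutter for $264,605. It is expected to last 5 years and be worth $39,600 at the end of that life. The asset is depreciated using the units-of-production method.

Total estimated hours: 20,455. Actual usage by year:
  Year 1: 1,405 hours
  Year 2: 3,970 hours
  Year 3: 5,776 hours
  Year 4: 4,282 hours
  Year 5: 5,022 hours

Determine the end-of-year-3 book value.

$141,944

Depreciable base = $264,605 − $39,600 = $225,005.
Rate = $225,005 / 20,455 hours = $11 per hour.
Year 1: 1,405 × $11 = $15,455. Book value $249,150.
Year 2: 3,970 × $11 = $43,670. Book value $205,480.
Year 3: 5,776 × $11 = $63,536. Book value $141,944.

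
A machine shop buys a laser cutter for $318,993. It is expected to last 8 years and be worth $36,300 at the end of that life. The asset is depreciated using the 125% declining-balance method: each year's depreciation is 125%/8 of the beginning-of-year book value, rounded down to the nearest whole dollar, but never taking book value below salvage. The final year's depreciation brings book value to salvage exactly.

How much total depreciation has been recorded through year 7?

$221,877

Depreciable base = $318,993 − $36,300 = $282,693.
Year 1: ⌊$318,993 × 125%/8⌋ = $49,842. Book value $269,151.
Year 2: ⌊$269,151 × 125%/8⌋ = $42,054. Book value $227,097.
Year 3: ⌊$227,097 × 125%/8⌋ = $35,483. Book value $191,614.
Year 4: ⌊$191,614 × 125%/8⌋ = $29,939. Book value $161,675.
Year 5: ⌊$161,675 × 125%/8⌋ = $25,261. Book value $136,414.
Year 6: ⌊$136,414 × 125%/8⌋ = $21,314. Book value $115,100.
Year 7: ⌊$115,100 × 125%/8⌋ = $17,984. Book value $97,116.
Accumulated through year 7 = $318,993 − $97,116 = $221,877.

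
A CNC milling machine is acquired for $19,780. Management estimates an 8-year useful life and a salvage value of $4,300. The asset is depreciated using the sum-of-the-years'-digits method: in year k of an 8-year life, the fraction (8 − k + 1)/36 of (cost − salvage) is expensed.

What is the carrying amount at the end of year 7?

$4,730

Depreciable base = $19,780 − $4,300 = $15,480.
Sum of the years' digits = 8+7+6+5+4+3+2+1 = 36.
Year 1: $15,480 × 8/36 = $3,440. Book value $16,340.
Year 2: $15,480 × 7/36 = $3,010. Book value $13,330.
Year 3: $15,480 × 6/36 = $2,580. Book value $10,750.
Year 4: $15,480 × 5/36 = $2,150. Book value $8,600.
Year 5: $15,480 × 4/36 = $1,720. Book value $6,880.
Year 6: $15,480 × 3/36 = $1,290. Book value $5,590.
Year 7: $15,480 × 2/36 = $860. Book value $4,730.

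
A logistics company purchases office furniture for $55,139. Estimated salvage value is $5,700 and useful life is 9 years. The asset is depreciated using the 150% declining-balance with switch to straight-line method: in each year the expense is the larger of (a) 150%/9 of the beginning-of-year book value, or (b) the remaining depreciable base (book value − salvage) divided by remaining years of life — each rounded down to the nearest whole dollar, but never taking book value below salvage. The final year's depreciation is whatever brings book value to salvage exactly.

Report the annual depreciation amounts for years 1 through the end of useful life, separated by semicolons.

$9,189; $7,658; $6,382; $5,318; $4,432; $4,115; $4,115; $4,115; $4,115

Depreciable base = $55,139 − $5,700 = $49,439.
Year 1: DB = ⌊$55,139 × 150%/9⌋ = $9,189; SL = ⌊$49,439/9⌋ = $5,493 → take DB $9,189. Book value $45,950.
Year 2: DB = ⌊$45,950 × 150%/9⌋ = $7,658; SL = ⌊$40,250/8⌋ = $5,031 → take DB $7,658. Book value $38,292.
Year 3: DB = ⌊$38,292 × 150%/9⌋ = $6,382; SL = ⌊$32,592/7⌋ = $4,656 → take DB $6,382. Book value $31,910.
Year 4: DB = ⌊$31,910 × 150%/9⌋ = $5,318; SL = ⌊$26,210/6⌋ = $4,368 → take DB $5,318. Book value $26,592.
Year 5: DB = ⌊$26,592 × 150%/9⌋ = $4,432; SL = ⌊$20,892/5⌋ = $4,178 → take DB $4,432. Book value $22,160.
Year 6: DB = ⌊$22,160 × 150%/9⌋ = $3,693; SL = ⌊$16,460/4⌋ = $4,115 → take SL $4,115. Book value $18,045.
Year 7: DB = ⌊$18,045 × 150%/9⌋ = $3,007; SL = ⌊$12,345/3⌋ = $4,115 → take SL $4,115. Book value $13,930.
Year 8: DB = ⌊$13,930 × 150%/9⌋ = $2,321; SL = ⌊$8,230/2⌋ = $4,115 → take SL $4,115. Book value $9,815.
Year 9 (final): $9,815 − $5,700 = $4,115. Book value $5,700.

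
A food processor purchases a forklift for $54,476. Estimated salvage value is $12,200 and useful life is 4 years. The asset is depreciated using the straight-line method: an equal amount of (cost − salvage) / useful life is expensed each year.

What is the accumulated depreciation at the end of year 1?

$10,569

Depreciable base = $54,476 − $12,200 = $42,276.
Annual expense = $42,276 / 4 = $10,569.
End of year 1: book value $43,907.
Accumulated through year 1 = $54,476 − $43,907 = $10,569.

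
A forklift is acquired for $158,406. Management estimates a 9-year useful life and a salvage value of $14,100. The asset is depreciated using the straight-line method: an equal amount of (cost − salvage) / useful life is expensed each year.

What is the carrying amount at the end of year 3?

$110,304

Depreciable base = $158,406 − $14,100 = $144,306.
Annual expense = $144,306 / 9 = $16,034.
End of year 1: book value $142,372.
End of year 2: book value $126,338.
End of year 3: book value $110,304.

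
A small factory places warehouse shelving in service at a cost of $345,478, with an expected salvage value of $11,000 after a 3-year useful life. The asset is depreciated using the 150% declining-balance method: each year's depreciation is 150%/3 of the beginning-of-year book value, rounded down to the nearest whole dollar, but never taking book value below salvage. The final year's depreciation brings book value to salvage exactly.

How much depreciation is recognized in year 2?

Depreciable base = $345,478 − $11,000 = $334,478.
Year 1: ⌊$345,478 × 150%/3⌋ = $172,739. Book value $172,739.
Year 2: ⌊$172,739 × 150%/3⌋ = $86,369. Book value $86,370.

$86,369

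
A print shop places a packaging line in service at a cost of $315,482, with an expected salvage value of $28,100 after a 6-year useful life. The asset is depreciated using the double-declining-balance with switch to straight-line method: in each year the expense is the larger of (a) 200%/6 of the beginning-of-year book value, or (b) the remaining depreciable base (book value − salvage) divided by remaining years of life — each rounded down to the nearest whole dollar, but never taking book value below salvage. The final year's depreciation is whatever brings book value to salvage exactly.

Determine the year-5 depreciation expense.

Depreciable base = $315,482 − $28,100 = $287,382.
Year 1: DB = ⌊$315,482 × 200%/6⌋ = $105,160; SL = ⌊$287,382/6⌋ = $47,897 → take DB $105,160. Book value $210,322.
Year 2: DB = ⌊$210,322 × 200%/6⌋ = $70,107; SL = ⌊$182,222/5⌋ = $36,444 → take DB $70,107. Book value $140,215.
Year 3: DB = ⌊$140,215 × 200%/6⌋ = $46,738; SL = ⌊$112,115/4⌋ = $28,028 → take DB $46,738. Book value $93,477.
Year 4: DB = ⌊$93,477 × 200%/6⌋ = $31,159; SL = ⌊$65,377/3⌋ = $21,792 → take DB $31,159. Book value $62,318.
Year 5: DB = ⌊$62,318 × 200%/6⌋ = $20,772; SL = ⌊$34,218/2⌋ = $17,109 → take DB $20,772. Book value $41,546.

$20,772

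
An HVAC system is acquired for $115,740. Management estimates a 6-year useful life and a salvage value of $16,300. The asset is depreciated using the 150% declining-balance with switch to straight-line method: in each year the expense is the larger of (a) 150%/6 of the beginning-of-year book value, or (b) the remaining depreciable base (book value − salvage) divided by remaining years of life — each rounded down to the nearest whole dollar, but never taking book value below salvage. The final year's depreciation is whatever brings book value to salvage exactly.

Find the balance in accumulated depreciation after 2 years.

$50,636

Depreciable base = $115,740 − $16,300 = $99,440.
Year 1: DB = ⌊$115,740 × 150%/6⌋ = $28,935; SL = ⌊$99,440/6⌋ = $16,573 → take DB $28,935. Book value $86,805.
Year 2: DB = ⌊$86,805 × 150%/6⌋ = $21,701; SL = ⌊$70,505/5⌋ = $14,101 → take DB $21,701. Book value $65,104.
Accumulated through year 2 = $115,740 − $65,104 = $50,636.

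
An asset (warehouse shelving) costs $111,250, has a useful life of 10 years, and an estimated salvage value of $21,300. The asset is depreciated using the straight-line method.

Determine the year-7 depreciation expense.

Depreciable base = $111,250 − $21,300 = $89,950.
Annual expense = $89,950 / 10 = $8,995.

$8,995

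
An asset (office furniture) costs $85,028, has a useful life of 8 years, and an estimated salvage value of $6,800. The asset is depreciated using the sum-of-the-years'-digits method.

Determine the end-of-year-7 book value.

Depreciable base = $85,028 − $6,800 = $78,228.
Sum of the years' digits = 8+7+6+5+4+3+2+1 = 36.
Year 1: $78,228 × 8/36 = $17,384. Book value $67,644.
Year 2: $78,228 × 7/36 = $15,211. Book value $52,433.
Year 3: $78,228 × 6/36 = $13,038. Book value $39,395.
Year 4: $78,228 × 5/36 = $10,865. Book value $28,530.
Year 5: $78,228 × 4/36 = $8,692. Book value $19,838.
Year 6: $78,228 × 3/36 = $6,519. Book value $13,319.
Year 7: $78,228 × 2/36 = $4,346. Book value $8,973.

$8,973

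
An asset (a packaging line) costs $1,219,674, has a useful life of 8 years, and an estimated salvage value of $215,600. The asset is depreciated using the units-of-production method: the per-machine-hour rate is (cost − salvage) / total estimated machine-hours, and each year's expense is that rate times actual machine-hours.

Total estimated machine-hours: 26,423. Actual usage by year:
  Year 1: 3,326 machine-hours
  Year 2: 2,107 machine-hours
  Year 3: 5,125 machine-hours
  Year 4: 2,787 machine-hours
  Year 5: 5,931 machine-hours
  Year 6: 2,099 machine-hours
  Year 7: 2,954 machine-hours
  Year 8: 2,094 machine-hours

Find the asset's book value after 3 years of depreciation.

$818,470

Depreciable base = $1,219,674 − $215,600 = $1,004,074.
Rate = $1,004,074 / 26,423 machine-hours = $38 per machine-hour.
Year 1: 3,326 × $38 = $126,388. Book value $1,093,286.
Year 2: 2,107 × $38 = $80,066. Book value $1,013,220.
Year 3: 5,125 × $38 = $194,750. Book value $818,470.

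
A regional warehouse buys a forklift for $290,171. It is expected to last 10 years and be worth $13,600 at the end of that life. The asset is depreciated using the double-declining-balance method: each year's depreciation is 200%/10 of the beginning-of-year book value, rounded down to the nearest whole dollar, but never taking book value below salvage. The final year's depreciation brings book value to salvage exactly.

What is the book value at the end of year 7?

$60,855

Depreciable base = $290,171 − $13,600 = $276,571.
Year 1: ⌊$290,171 × 200%/10⌋ = $58,034. Book value $232,137.
Year 2: ⌊$232,137 × 200%/10⌋ = $46,427. Book value $185,710.
Year 3: ⌊$185,710 × 200%/10⌋ = $37,142. Book value $148,568.
Year 4: ⌊$148,568 × 200%/10⌋ = $29,713. Book value $118,855.
Year 5: ⌊$118,855 × 200%/10⌋ = $23,771. Book value $95,084.
Year 6: ⌊$95,084 × 200%/10⌋ = $19,016. Book value $76,068.
Year 7: ⌊$76,068 × 200%/10⌋ = $15,213. Book value $60,855.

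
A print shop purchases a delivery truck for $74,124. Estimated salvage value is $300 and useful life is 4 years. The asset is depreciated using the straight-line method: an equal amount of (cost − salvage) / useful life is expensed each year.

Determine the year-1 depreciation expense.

$18,456

Depreciable base = $74,124 − $300 = $73,824.
Annual expense = $73,824 / 4 = $18,456.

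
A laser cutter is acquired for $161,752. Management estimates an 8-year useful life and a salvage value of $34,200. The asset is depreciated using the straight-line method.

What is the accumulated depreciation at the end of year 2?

Depreciable base = $161,752 − $34,200 = $127,552.
Annual expense = $127,552 / 8 = $15,944.
End of year 1: book value $145,808.
End of year 2: book value $129,864.
Accumulated through year 2 = $161,752 − $129,864 = $31,888.

$31,888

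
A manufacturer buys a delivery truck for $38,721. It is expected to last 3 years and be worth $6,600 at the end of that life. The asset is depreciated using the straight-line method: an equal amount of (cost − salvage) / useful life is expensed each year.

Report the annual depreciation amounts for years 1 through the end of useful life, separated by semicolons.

$10,707; $10,707; $10,707

Depreciable base = $38,721 − $6,600 = $32,121.
Annual expense = $32,121 / 3 = $10,707.
End of year 1: book value $28,014.
End of year 2: book value $17,307.
End of year 3: book value $6,600.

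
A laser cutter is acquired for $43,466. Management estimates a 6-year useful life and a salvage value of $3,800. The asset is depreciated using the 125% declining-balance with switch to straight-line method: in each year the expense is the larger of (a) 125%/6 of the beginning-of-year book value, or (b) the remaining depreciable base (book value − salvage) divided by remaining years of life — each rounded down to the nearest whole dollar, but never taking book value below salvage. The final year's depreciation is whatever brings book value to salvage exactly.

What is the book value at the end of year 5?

$9,661

Depreciable base = $43,466 − $3,800 = $39,666.
Year 1: DB = ⌊$43,466 × 125%/6⌋ = $9,055; SL = ⌊$39,666/6⌋ = $6,611 → take DB $9,055. Book value $34,411.
Year 2: DB = ⌊$34,411 × 125%/6⌋ = $7,168; SL = ⌊$30,611/5⌋ = $6,122 → take DB $7,168. Book value $27,243.
Year 3: DB = ⌊$27,243 × 125%/6⌋ = $5,675; SL = ⌊$23,443/4⌋ = $5,860 → take SL $5,860. Book value $21,383.
Year 4: DB = ⌊$21,383 × 125%/6⌋ = $4,454; SL = ⌊$17,583/3⌋ = $5,861 → take SL $5,861. Book value $15,522.
Year 5: DB = ⌊$15,522 × 125%/6⌋ = $3,233; SL = ⌊$11,722/2⌋ = $5,861 → take SL $5,861. Book value $9,661.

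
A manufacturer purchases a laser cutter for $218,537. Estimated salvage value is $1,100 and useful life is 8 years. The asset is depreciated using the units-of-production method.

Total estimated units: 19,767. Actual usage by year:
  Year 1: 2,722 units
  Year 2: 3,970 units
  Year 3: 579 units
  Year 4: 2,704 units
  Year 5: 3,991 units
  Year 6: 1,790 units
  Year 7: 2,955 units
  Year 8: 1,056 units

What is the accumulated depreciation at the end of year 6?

$173,316

Depreciable base = $218,537 − $1,100 = $217,437.
Rate = $217,437 / 19,767 units = $11 per unit.
Year 1: 2,722 × $11 = $29,942. Book value $188,595.
Year 2: 3,970 × $11 = $43,670. Book value $144,925.
Year 3: 579 × $11 = $6,369. Book value $138,556.
Year 4: 2,704 × $11 = $29,744. Book value $108,812.
Year 5: 3,991 × $11 = $43,901. Book value $64,911.
Year 6: 1,790 × $11 = $19,690. Book value $45,221.
Accumulated through year 6 = $218,537 − $45,221 = $173,316.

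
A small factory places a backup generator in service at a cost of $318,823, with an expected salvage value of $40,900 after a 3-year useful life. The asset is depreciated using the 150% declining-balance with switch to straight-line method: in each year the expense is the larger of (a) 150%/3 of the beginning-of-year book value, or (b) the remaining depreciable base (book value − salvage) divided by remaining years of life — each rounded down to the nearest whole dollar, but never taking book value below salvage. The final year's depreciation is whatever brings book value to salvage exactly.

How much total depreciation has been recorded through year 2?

$239,117

Depreciable base = $318,823 − $40,900 = $277,923.
Year 1: DB = ⌊$318,823 × 150%/3⌋ = $159,411; SL = ⌊$277,923/3⌋ = $92,641 → take DB $159,411. Book value $159,412.
Year 2: DB = ⌊$159,412 × 150%/3⌋ = $79,706; SL = ⌊$118,512/2⌋ = $59,256 → take DB $79,706. Book value $79,706.
Accumulated through year 2 = $318,823 − $79,706 = $239,117.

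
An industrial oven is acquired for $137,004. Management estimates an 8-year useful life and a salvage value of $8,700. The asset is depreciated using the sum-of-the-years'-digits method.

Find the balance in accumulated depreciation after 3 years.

$74,844

Depreciable base = $137,004 − $8,700 = $128,304.
Sum of the years' digits = 8+7+6+5+4+3+2+1 = 36.
Year 1: $128,304 × 8/36 = $28,512. Book value $108,492.
Year 2: $128,304 × 7/36 = $24,948. Book value $83,544.
Year 3: $128,304 × 6/36 = $21,384. Book value $62,160.
Accumulated through year 3 = $137,004 − $62,160 = $74,844.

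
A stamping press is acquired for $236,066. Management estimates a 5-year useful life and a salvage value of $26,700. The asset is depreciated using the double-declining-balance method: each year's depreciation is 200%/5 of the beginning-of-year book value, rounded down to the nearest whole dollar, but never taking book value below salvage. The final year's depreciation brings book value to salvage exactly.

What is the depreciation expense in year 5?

Depreciable base = $236,066 − $26,700 = $209,366.
Year 1: ⌊$236,066 × 200%/5⌋ = $94,426. Book value $141,640.
Year 2: ⌊$141,640 × 200%/5⌋ = $56,656. Book value $84,984.
Year 3: ⌊$84,984 × 200%/5⌋ = $33,993. Book value $50,991.
Year 4: ⌊$50,991 × 200%/5⌋ = $20,396. Book value $30,595.
Year 5 (final): $30,595 − $26,700 = $3,895. Book value $26,700.

$3,895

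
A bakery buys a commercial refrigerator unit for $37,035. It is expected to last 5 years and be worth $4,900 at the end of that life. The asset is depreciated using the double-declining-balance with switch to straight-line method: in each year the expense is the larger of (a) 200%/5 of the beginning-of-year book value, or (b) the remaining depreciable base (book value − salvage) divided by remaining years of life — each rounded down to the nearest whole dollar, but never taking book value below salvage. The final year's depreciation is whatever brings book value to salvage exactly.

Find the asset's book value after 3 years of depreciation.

$8,000

Depreciable base = $37,035 − $4,900 = $32,135.
Year 1: DB = ⌊$37,035 × 200%/5⌋ = $14,814; SL = ⌊$32,135/5⌋ = $6,427 → take DB $14,814. Book value $22,221.
Year 2: DB = ⌊$22,221 × 200%/5⌋ = $8,888; SL = ⌊$17,321/4⌋ = $4,330 → take DB $8,888. Book value $13,333.
Year 3: DB = ⌊$13,333 × 200%/5⌋ = $5,333; SL = ⌊$8,433/3⌋ = $2,811 → take DB $5,333. Book value $8,000.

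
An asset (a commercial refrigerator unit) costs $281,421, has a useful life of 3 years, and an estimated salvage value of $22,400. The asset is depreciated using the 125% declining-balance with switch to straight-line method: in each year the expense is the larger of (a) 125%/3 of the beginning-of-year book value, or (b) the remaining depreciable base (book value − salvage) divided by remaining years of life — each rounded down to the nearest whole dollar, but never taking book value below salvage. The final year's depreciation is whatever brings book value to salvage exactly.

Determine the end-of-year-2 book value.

Depreciable base = $281,421 − $22,400 = $259,021.
Year 1: DB = ⌊$281,421 × 125%/3⌋ = $117,258; SL = ⌊$259,021/3⌋ = $86,340 → take DB $117,258. Book value $164,163.
Year 2: DB = ⌊$164,163 × 125%/3⌋ = $68,401; SL = ⌊$141,763/2⌋ = $70,881 → take SL $70,881. Book value $93,282.

$93,282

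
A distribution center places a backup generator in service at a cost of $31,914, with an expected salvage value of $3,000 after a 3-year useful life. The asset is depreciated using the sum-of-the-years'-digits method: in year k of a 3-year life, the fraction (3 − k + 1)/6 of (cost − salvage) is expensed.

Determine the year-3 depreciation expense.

Depreciable base = $31,914 − $3,000 = $28,914.
Sum of the years' digits = 3+2+1 = 6.
Year 1: $28,914 × 3/6 = $14,457. Book value $17,457.
Year 2: $28,914 × 2/6 = $9,638. Book value $7,819.
Year 3: $28,914 × 1/6 = $4,819. Book value $3,000.

$4,819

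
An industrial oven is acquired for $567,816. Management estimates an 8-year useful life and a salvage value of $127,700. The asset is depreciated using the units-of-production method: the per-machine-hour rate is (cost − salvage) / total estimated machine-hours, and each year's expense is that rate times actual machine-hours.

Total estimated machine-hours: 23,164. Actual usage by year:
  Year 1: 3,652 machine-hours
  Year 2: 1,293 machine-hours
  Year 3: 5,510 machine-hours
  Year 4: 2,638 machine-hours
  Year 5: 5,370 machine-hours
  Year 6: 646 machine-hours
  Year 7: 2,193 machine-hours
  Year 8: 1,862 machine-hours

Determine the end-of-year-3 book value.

$369,171

Depreciable base = $567,816 − $127,700 = $440,116.
Rate = $440,116 / 23,164 machine-hours = $19 per machine-hour.
Year 1: 3,652 × $19 = $69,388. Book value $498,428.
Year 2: 1,293 × $19 = $24,567. Book value $473,861.
Year 3: 5,510 × $19 = $104,690. Book value $369,171.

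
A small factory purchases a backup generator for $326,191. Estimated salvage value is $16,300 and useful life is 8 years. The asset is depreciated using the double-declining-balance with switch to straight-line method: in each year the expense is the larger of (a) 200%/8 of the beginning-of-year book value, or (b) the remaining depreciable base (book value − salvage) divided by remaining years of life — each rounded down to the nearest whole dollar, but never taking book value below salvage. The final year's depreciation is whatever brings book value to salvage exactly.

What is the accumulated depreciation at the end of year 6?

Depreciable base = $326,191 − $16,300 = $309,891.
Year 1: DB = ⌊$326,191 × 200%/8⌋ = $81,547; SL = ⌊$309,891/8⌋ = $38,736 → take DB $81,547. Book value $244,644.
Year 2: DB = ⌊$244,644 × 200%/8⌋ = $61,161; SL = ⌊$228,344/7⌋ = $32,620 → take DB $61,161. Book value $183,483.
Year 3: DB = ⌊$183,483 × 200%/8⌋ = $45,870; SL = ⌊$167,183/6⌋ = $27,863 → take DB $45,870. Book value $137,613.
Year 4: DB = ⌊$137,613 × 200%/8⌋ = $34,403; SL = ⌊$121,313/5⌋ = $24,262 → take DB $34,403. Book value $103,210.
Year 5: DB = ⌊$103,210 × 200%/8⌋ = $25,802; SL = ⌊$86,910/4⌋ = $21,727 → take DB $25,802. Book value $77,408.
Year 6: DB = ⌊$77,408 × 200%/8⌋ = $19,352; SL = ⌊$61,108/3⌋ = $20,369 → take SL $20,369. Book value $57,039.
Accumulated through year 6 = $326,191 − $57,039 = $269,152.

$269,152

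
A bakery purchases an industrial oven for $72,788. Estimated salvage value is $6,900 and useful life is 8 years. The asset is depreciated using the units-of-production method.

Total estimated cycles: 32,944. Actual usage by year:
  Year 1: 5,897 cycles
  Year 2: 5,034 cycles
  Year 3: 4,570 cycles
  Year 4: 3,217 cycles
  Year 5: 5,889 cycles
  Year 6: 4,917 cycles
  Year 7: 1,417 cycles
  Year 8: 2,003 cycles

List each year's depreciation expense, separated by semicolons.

$11,794; $10,068; $9,140; $6,434; $11,778; $9,834; $2,834; $4,006

Depreciable base = $72,788 − $6,900 = $65,888.
Rate = $65,888 / 32,944 cycles = $2 per cycle.
Year 1: 5,897 × $2 = $11,794. Book value $60,994.
Year 2: 5,034 × $2 = $10,068. Book value $50,926.
Year 3: 4,570 × $2 = $9,140. Book value $41,786.
Year 4: 3,217 × $2 = $6,434. Book value $35,352.
Year 5: 5,889 × $2 = $11,778. Book value $23,574.
Year 6: 4,917 × $2 = $9,834. Book value $13,740.
Year 7: 1,417 × $2 = $2,834. Book value $10,906.
Year 8: 2,003 × $2 = $4,006. Book value $6,900.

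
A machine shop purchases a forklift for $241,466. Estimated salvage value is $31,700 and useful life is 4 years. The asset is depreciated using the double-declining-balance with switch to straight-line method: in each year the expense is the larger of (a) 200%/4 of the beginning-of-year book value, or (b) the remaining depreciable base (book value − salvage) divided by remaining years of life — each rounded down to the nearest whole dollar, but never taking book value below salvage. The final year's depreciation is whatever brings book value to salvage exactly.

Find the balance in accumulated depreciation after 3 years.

Depreciable base = $241,466 − $31,700 = $209,766.
Year 1: DB = ⌊$241,466 × 200%/4⌋ = $120,733; SL = ⌊$209,766/4⌋ = $52,441 → take DB $120,733. Book value $120,733.
Year 2: DB = ⌊$120,733 × 200%/4⌋ = $60,366; SL = ⌊$89,033/3⌋ = $29,677 → take DB $60,366. Book value $60,367.
Year 3: DB = ⌊$60,367 × 200%/4⌋ = $30,183; SL = ⌊$28,667/2⌋ = $14,333 → take DB $30,183, capped at $28,667. Book value $31,700.
Accumulated through year 3 = $241,466 − $31,700 = $209,766.

$209,766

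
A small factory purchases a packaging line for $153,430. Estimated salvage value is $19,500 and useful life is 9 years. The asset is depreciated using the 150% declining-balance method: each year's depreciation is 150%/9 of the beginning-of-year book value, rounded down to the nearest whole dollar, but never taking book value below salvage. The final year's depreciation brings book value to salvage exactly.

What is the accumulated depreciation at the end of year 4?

Depreciable base = $153,430 − $19,500 = $133,930.
Year 1: ⌊$153,430 × 150%/9⌋ = $25,571. Book value $127,859.
Year 2: ⌊$127,859 × 150%/9⌋ = $21,309. Book value $106,550.
Year 3: ⌊$106,550 × 150%/9⌋ = $17,758. Book value $88,792.
Year 4: ⌊$88,792 × 150%/9⌋ = $14,798. Book value $73,994.
Accumulated through year 4 = $153,430 − $73,994 = $79,436.

$79,436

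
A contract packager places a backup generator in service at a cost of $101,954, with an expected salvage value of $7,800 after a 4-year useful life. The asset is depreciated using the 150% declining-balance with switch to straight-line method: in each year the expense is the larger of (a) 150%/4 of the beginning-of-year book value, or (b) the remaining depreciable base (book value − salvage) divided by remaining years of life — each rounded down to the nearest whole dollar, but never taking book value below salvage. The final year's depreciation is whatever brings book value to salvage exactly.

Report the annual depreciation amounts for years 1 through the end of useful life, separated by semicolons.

Depreciable base = $101,954 − $7,800 = $94,154.
Year 1: DB = ⌊$101,954 × 150%/4⌋ = $38,232; SL = ⌊$94,154/4⌋ = $23,538 → take DB $38,232. Book value $63,722.
Year 2: DB = ⌊$63,722 × 150%/4⌋ = $23,895; SL = ⌊$55,922/3⌋ = $18,640 → take DB $23,895. Book value $39,827.
Year 3: DB = ⌊$39,827 × 150%/4⌋ = $14,935; SL = ⌊$32,027/2⌋ = $16,013 → take SL $16,013. Book value $23,814.
Year 4 (final): $23,814 − $7,800 = $16,014. Book value $7,800.

$38,232; $23,895; $16,013; $16,014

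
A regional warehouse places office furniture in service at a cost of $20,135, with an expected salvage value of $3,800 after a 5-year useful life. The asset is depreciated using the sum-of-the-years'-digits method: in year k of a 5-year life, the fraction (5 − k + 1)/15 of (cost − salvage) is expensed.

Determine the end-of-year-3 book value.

Depreciable base = $20,135 − $3,800 = $16,335.
Sum of the years' digits = 5+4+3+2+1 = 15.
Year 1: $16,335 × 5/15 = $5,445. Book value $14,690.
Year 2: $16,335 × 4/15 = $4,356. Book value $10,334.
Year 3: $16,335 × 3/15 = $3,267. Book value $7,067.

$7,067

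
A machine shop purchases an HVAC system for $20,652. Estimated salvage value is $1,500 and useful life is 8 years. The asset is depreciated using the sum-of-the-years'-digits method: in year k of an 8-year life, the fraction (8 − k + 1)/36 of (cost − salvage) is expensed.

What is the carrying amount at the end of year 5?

Depreciable base = $20,652 − $1,500 = $19,152.
Sum of the years' digits = 8+7+6+5+4+3+2+1 = 36.
Year 1: $19,152 × 8/36 = $4,256. Book value $16,396.
Year 2: $19,152 × 7/36 = $3,724. Book value $12,672.
Year 3: $19,152 × 6/36 = $3,192. Book value $9,480.
Year 4: $19,152 × 5/36 = $2,660. Book value $6,820.
Year 5: $19,152 × 4/36 = $2,128. Book value $4,692.

$4,692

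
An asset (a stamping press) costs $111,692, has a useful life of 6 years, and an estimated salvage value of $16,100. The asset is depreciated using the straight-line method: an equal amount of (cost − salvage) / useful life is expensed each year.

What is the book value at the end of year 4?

$47,964

Depreciable base = $111,692 − $16,100 = $95,592.
Annual expense = $95,592 / 6 = $15,932.
End of year 1: book value $95,760.
End of year 2: book value $79,828.
End of year 3: book value $63,896.
End of year 4: book value $47,964.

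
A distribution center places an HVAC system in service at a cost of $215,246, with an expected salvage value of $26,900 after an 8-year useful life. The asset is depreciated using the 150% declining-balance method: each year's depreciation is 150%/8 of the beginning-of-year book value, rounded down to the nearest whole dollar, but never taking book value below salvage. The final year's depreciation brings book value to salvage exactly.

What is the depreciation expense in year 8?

$23,417

Depreciable base = $215,246 − $26,900 = $188,346.
Year 1: ⌊$215,246 × 150%/8⌋ = $40,358. Book value $174,888.
Year 2: ⌊$174,888 × 150%/8⌋ = $32,791. Book value $142,097.
Year 3: ⌊$142,097 × 150%/8⌋ = $26,643. Book value $115,454.
Year 4: ⌊$115,454 × 150%/8⌋ = $21,647. Book value $93,807.
Year 5: ⌊$93,807 × 150%/8⌋ = $17,588. Book value $76,219.
Year 6: ⌊$76,219 × 150%/8⌋ = $14,291. Book value $61,928.
Year 7: ⌊$61,928 × 150%/8⌋ = $11,611. Book value $50,317.
Year 8 (final): $50,317 − $26,900 = $23,417. Book value $26,900.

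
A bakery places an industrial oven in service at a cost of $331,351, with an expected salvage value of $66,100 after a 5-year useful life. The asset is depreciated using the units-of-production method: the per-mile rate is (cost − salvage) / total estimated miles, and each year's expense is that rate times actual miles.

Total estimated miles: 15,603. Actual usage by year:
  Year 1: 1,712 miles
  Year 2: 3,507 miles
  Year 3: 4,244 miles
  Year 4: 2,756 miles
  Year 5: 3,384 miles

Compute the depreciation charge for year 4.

Depreciable base = $331,351 − $66,100 = $265,251.
Rate = $265,251 / 15,603 miles = $17 per mile.
Year 1: 1,712 × $17 = $29,104. Book value $302,247.
Year 2: 3,507 × $17 = $59,619. Book value $242,628.
Year 3: 4,244 × $17 = $72,148. Book value $170,480.
Year 4: 2,756 × $17 = $46,852. Book value $123,628.

$46,852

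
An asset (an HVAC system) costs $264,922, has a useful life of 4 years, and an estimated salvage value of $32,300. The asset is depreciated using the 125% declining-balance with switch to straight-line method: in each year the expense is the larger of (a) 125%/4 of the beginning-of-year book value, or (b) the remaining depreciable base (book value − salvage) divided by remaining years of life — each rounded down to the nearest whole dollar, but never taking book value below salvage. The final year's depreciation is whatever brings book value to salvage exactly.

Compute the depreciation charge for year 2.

Depreciable base = $264,922 − $32,300 = $232,622.
Year 1: DB = ⌊$264,922 × 125%/4⌋ = $82,788; SL = ⌊$232,622/4⌋ = $58,155 → take DB $82,788. Book value $182,134.
Year 2: DB = ⌊$182,134 × 125%/4⌋ = $56,916; SL = ⌊$149,834/3⌋ = $49,944 → take DB $56,916. Book value $125,218.

$56,916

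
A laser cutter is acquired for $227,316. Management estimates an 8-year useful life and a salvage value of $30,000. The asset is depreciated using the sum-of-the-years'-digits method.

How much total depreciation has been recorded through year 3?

$115,101

Depreciable base = $227,316 − $30,000 = $197,316.
Sum of the years' digits = 8+7+6+5+4+3+2+1 = 36.
Year 1: $197,316 × 8/36 = $43,848. Book value $183,468.
Year 2: $197,316 × 7/36 = $38,367. Book value $145,101.
Year 3: $197,316 × 6/36 = $32,886. Book value $112,215.
Accumulated through year 3 = $227,316 − $112,215 = $115,101.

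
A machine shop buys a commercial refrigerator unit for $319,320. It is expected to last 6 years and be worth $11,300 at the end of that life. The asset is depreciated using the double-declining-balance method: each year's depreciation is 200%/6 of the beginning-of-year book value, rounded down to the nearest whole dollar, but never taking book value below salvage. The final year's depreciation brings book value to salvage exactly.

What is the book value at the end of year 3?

$94,614

Depreciable base = $319,320 − $11,300 = $308,020.
Year 1: ⌊$319,320 × 200%/6⌋ = $106,440. Book value $212,880.
Year 2: ⌊$212,880 × 200%/6⌋ = $70,960. Book value $141,920.
Year 3: ⌊$141,920 × 200%/6⌋ = $47,306. Book value $94,614.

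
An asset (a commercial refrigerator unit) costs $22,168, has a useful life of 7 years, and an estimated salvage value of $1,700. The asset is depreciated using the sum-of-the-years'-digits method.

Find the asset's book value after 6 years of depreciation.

$2,431

Depreciable base = $22,168 − $1,700 = $20,468.
Sum of the years' digits = 7+6+5+4+3+2+1 = 28.
Year 1: $20,468 × 7/28 = $5,117. Book value $17,051.
Year 2: $20,468 × 6/28 = $4,386. Book value $12,665.
Year 3: $20,468 × 5/28 = $3,655. Book value $9,010.
Year 4: $20,468 × 4/28 = $2,924. Book value $6,086.
Year 5: $20,468 × 3/28 = $2,193. Book value $3,893.
Year 6: $20,468 × 2/28 = $1,462. Book value $2,431.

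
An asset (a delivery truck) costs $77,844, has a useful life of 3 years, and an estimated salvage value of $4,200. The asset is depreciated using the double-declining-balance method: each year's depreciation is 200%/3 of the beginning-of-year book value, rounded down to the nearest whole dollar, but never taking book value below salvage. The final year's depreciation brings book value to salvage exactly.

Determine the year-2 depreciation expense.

$17,298

Depreciable base = $77,844 − $4,200 = $73,644.
Year 1: ⌊$77,844 × 200%/3⌋ = $51,896. Book value $25,948.
Year 2: ⌊$25,948 × 200%/3⌋ = $17,298. Book value $8,650.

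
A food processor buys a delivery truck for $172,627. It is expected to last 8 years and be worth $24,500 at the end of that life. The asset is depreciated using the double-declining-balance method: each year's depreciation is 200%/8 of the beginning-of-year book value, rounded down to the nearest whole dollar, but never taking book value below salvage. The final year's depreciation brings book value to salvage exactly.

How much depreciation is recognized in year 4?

$18,207

Depreciable base = $172,627 − $24,500 = $148,127.
Year 1: ⌊$172,627 × 200%/8⌋ = $43,156. Book value $129,471.
Year 2: ⌊$129,471 × 200%/8⌋ = $32,367. Book value $97,104.
Year 3: ⌊$97,104 × 200%/8⌋ = $24,276. Book value $72,828.
Year 4: ⌊$72,828 × 200%/8⌋ = $18,207. Book value $54,621.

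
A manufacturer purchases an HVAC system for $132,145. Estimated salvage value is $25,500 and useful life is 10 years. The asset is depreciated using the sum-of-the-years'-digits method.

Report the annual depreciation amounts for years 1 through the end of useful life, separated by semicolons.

Depreciable base = $132,145 − $25,500 = $106,645.
Sum of the years' digits = 10+9+8+7+6+5+4+3+2+1 = 55.
Year 1: $106,645 × 10/55 = $19,390. Book value $112,755.
Year 2: $106,645 × 9/55 = $17,451. Book value $95,304.
Year 3: $106,645 × 8/55 = $15,512. Book value $79,792.
Year 4: $106,645 × 7/55 = $13,573. Book value $66,219.
Year 5: $106,645 × 6/55 = $11,634. Book value $54,585.
Year 6: $106,645 × 5/55 = $9,695. Book value $44,890.
Year 7: $106,645 × 4/55 = $7,756. Book value $37,134.
Year 8: $106,645 × 3/55 = $5,817. Book value $31,317.
Year 9: $106,645 × 2/55 = $3,878. Book value $27,439.
Year 10: $106,645 × 1/55 = $1,939. Book value $25,500.

$19,390; $17,451; $15,512; $13,573; $11,634; $9,695; $7,756; $5,817; $3,878; $1,939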